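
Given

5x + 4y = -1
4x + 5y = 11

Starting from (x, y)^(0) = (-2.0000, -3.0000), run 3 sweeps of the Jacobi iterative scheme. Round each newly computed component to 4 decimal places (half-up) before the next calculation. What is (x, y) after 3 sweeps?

Iteration 1:
  x = (-1 - (4)·-3.0000) / (5) = 2.2000
  y = (11 - (4)·-2.0000) / (5) = 3.8000
Iteration 2:
  x = (-1 - (4)·3.8000) / (5) = -3.2400
  y = (11 - (4)·2.2000) / (5) = 0.4400
Iteration 3:
  x = (-1 - (4)·0.4400) / (5) = -0.5520
  y = (11 - (4)·-3.2400) / (5) = 4.7920

(-0.5520, 4.7920)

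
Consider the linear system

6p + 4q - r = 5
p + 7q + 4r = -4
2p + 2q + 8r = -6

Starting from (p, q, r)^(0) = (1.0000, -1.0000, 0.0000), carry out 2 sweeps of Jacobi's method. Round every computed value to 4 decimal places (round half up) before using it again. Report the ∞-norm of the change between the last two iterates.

0.3572

Iteration 1:
  p = (5 - (4)·-1.0000 - (-1)·0.0000) / (6) = 1.5000
  q = (-4 - (1)·1.0000 - (4)·0.0000) / (7) = -0.7143
  r = (-6 - (2)·1.0000 - (2)·-1.0000) / (8) = -0.7500
Iteration 2:
  p = (5 - (4)·-0.7143 - (-1)·-0.7500) / (6) = 1.1845
  q = (-4 - (1)·1.5000 - (4)·-0.7500) / (7) = -0.3571
  r = (-6 - (2)·1.5000 - (2)·-0.7143) / (8) = -0.9464
Change: (-0.3155, 0.3572, -0.1964) → max |·| = 0.3572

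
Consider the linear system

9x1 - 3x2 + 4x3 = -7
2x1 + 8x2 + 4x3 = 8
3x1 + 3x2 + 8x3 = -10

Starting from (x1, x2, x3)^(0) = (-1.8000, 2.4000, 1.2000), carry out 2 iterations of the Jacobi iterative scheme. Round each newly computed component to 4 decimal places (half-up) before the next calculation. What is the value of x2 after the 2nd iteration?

Iteration 1:
  x1 = (-7 - (-3)·2.4000 - (4)·1.2000) / (9) = -0.5111
  x2 = (8 - (2)·-1.8000 - (4)·1.2000) / (8) = 0.8500
  x3 = (-10 - (3)·-1.8000 - (3)·2.4000) / (8) = -1.4750
Iteration 2:
  x1 = (-7 - (-3)·0.8500 - (4)·-1.4750) / (9) = 0.1611
  x2 = (8 - (2)·-0.5111 - (4)·-1.4750) / (8) = 1.8653
  x3 = (-10 - (3)·-0.5111 - (3)·0.8500) / (8) = -1.3771

1.8653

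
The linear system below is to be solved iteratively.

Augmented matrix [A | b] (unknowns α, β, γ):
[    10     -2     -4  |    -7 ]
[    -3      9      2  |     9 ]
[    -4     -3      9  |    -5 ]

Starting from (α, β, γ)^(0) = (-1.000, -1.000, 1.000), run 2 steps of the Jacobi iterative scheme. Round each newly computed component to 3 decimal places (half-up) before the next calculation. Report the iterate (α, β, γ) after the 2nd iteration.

Iteration 1:
  α = (-7 - (-2)·-1.000 - (-4)·1.000) / (10) = -0.500
  β = (9 - (-3)·-1.000 - (2)·1.000) / (9) = 0.444
  γ = (-5 - (-4)·-1.000 - (-3)·-1.000) / (9) = -1.333
Iteration 2:
  α = (-7 - (-2)·0.444 - (-4)·-1.333) / (10) = -1.144
  β = (9 - (-3)·-0.500 - (2)·-1.333) / (9) = 1.130
  γ = (-5 - (-4)·-0.500 - (-3)·0.444) / (9) = -0.630

(-1.144, 1.130, -0.630)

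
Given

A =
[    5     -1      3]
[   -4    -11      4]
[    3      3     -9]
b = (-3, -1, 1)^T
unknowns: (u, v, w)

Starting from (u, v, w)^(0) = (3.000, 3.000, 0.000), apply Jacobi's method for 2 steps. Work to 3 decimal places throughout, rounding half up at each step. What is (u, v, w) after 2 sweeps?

Iteration 1:
  u = (-3 - (-1)·3.000 - (3)·0.000) / (5) = 0.000
  v = (-1 - (-4)·3.000 - (4)·0.000) / (-11) = -1.000
  w = (1 - (3)·3.000 - (3)·3.000) / (-9) = 1.889
Iteration 2:
  u = (-3 - (-1)·-1.000 - (3)·1.889) / (5) = -1.933
  v = (-1 - (-4)·0.000 - (4)·1.889) / (-11) = 0.778
  w = (1 - (3)·0.000 - (3)·-1.000) / (-9) = -0.444

(-1.933, 0.778, -0.444)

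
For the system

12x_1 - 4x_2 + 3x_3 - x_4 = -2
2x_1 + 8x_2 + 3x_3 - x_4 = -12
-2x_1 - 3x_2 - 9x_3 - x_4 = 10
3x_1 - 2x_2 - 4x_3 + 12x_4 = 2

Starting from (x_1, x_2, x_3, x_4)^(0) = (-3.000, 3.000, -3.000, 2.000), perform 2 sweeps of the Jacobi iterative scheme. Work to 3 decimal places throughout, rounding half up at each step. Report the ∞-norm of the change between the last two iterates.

Iteration 1:
  x_1 = (-2 - (-4)·3.000 - (3)·-3.000 - (-1)·2.000) / (12) = 1.750
  x_2 = (-12 - (2)·-3.000 - (3)·-3.000 - (-1)·2.000) / (8) = 0.625
  x_3 = (10 - (-2)·-3.000 - (-3)·3.000 - (-1)·2.000) / (-9) = -1.667
  x_4 = (2 - (3)·-3.000 - (-2)·3.000 - (-4)·-3.000) / (12) = 0.417
Iteration 2:
  x_1 = (-2 - (-4)·0.625 - (3)·-1.667 - (-1)·0.417) / (12) = 0.493
  x_2 = (-12 - (2)·1.750 - (3)·-1.667 - (-1)·0.417) / (8) = -1.260
  x_3 = (10 - (-2)·1.750 - (-3)·0.625 - (-1)·0.417) / (-9) = -1.755
  x_4 = (2 - (3)·1.750 - (-2)·0.625 - (-4)·-1.667) / (12) = -0.722
Change: (-1.257, -1.885, -0.088, -1.139) → max |·| = 1.885

1.885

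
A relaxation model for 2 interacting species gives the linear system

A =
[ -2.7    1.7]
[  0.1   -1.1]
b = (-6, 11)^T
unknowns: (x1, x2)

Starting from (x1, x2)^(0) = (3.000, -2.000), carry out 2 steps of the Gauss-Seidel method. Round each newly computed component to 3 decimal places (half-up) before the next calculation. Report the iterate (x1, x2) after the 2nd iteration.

Iteration 1:
  x1 = (-6 - (1.7)·-2.000) / (-2.7) = 0.963
  x2 = (11 - (0.1)·0.963) / (-1.1) = -9.912
Iteration 2:
  x1 = (-6 - (1.7)·-9.912) / (-2.7) = -4.019
  x2 = (11 - (0.1)·-4.019) / (-1.1) = -10.365

(-4.019, -10.365)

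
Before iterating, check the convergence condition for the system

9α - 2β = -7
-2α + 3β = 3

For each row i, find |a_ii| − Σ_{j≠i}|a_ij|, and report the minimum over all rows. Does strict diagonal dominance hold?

row 1: |9| − (2) = 7
row 2: |3| − (2) = 1
minimum over rows = 1 → strictly diagonally dominant (convergence guaranteed)

1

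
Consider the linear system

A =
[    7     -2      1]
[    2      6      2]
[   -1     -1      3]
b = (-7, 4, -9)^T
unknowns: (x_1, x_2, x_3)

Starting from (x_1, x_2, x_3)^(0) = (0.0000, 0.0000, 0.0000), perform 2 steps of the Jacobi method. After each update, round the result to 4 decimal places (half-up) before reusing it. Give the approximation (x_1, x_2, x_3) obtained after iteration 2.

Iteration 1:
  x_1 = (-7 - (-2)·0.0000 - (1)·0.0000) / (7) = -1.0000
  x_2 = (4 - (2)·0.0000 - (2)·0.0000) / (6) = 0.6667
  x_3 = (-9 - (-1)·0.0000 - (-1)·0.0000) / (3) = -3.0000
Iteration 2:
  x_1 = (-7 - (-2)·0.6667 - (1)·-3.0000) / (7) = -0.3809
  x_2 = (4 - (2)·-1.0000 - (2)·-3.0000) / (6) = 2.0000
  x_3 = (-9 - (-1)·-1.0000 - (-1)·0.6667) / (3) = -3.1111

(-0.3809, 2.0000, -3.1111)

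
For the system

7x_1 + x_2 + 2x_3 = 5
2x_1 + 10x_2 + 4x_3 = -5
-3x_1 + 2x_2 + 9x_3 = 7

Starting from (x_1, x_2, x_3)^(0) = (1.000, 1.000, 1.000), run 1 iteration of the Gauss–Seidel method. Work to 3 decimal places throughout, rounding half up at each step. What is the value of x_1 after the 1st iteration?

0.286

Iteration 1:
  x_1 = (5 - (1)·1.000 - (2)·1.000) / (7) = 0.286
  x_2 = (-5 - (2)·0.286 - (4)·1.000) / (10) = -0.957
  x_3 = (7 - (-3)·0.286 - (2)·-0.957) / (9) = 1.086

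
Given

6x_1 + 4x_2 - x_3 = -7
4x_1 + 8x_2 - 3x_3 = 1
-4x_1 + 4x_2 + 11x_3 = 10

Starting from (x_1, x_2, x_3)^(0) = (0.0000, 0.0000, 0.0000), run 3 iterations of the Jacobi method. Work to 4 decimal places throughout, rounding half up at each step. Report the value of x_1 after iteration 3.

Iteration 1:
  x_1 = (-7 - (4)·0.0000 - (-1)·0.0000) / (6) = -1.1667
  x_2 = (1 - (4)·0.0000 - (-3)·0.0000) / (8) = 0.1250
  x_3 = (10 - (-4)·0.0000 - (4)·0.0000) / (11) = 0.9091
Iteration 2:
  x_1 = (-7 - (4)·0.1250 - (-1)·0.9091) / (6) = -1.0985
  x_2 = (1 - (4)·-1.1667 - (-3)·0.9091) / (8) = 1.0493
  x_3 = (10 - (-4)·-1.1667 - (4)·0.1250) / (11) = 0.4394
Iteration 3:
  x_1 = (-7 - (4)·1.0493 - (-1)·0.4394) / (6) = -1.7930
  x_2 = (1 - (4)·-1.0985 - (-3)·0.4394) / (8) = 0.8390
  x_3 = (10 - (-4)·-1.0985 - (4)·1.0493) / (11) = 0.1281

-1.7930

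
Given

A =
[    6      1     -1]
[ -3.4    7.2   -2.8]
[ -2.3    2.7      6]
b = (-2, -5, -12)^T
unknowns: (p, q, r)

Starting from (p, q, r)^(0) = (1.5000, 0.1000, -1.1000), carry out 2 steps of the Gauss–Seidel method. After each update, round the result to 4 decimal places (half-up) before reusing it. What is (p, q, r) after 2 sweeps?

(-0.3687, -1.4854, -1.4729)

Iteration 1:
  p = (-2 - (1)·0.1000 - (-1)·-1.1000) / (6) = -0.5333
  q = (-5 - (-3.4)·-0.5333 - (-2.8)·-1.1000) / (7.2) = -1.3741
  r = (-12 - (-2.3)·-0.5333 - (2.7)·-1.3741) / (6) = -1.5861
Iteration 2:
  p = (-2 - (1)·-1.3741 - (-1)·-1.5861) / (6) = -0.3687
  q = (-5 - (-3.4)·-0.3687 - (-2.8)·-1.5861) / (7.2) = -1.4854
  r = (-12 - (-2.3)·-0.3687 - (2.7)·-1.4854) / (6) = -1.4729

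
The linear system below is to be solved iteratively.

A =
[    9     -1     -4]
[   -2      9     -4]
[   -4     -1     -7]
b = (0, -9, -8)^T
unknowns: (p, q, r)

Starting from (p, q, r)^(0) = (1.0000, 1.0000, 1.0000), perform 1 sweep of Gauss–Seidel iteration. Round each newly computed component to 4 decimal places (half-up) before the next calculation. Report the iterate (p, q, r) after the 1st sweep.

(0.5556, -0.4321, 0.8871)

Iteration 1:
  p = (0 - (-1)·1.0000 - (-4)·1.0000) / (9) = 0.5556
  q = (-9 - (-2)·0.5556 - (-4)·1.0000) / (9) = -0.4321
  r = (-8 - (-4)·0.5556 - (-1)·-0.4321) / (-7) = 0.8871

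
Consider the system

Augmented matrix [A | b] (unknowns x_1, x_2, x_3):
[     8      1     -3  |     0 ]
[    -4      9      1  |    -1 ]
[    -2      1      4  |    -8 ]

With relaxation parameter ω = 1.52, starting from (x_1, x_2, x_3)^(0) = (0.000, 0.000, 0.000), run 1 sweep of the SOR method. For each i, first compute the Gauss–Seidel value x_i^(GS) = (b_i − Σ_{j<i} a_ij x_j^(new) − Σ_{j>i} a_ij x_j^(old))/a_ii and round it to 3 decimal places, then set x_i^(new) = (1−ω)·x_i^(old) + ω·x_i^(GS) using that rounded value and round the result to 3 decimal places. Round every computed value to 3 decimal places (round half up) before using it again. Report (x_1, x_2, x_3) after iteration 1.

(0.000, -0.169, -2.976)

Iteration 1:
  x_1: GS value = (0 - (1)·0.000 - (-3)·0.000) / (8) = 0.000;  x_1 ← (1−ω)·0.000 + ω·0.000 = 0.000
  x_2: GS value = (-1 - (-4)·0.000 - (1)·0.000) / (9) = -0.111;  x_2 ← (1−ω)·0.000 + ω·-0.111 = -0.169
  x_3: GS value = (-8 - (-2)·0.000 - (1)·-0.169) / (4) = -1.958;  x_3 ← (1−ω)·0.000 + ω·-1.958 = -2.976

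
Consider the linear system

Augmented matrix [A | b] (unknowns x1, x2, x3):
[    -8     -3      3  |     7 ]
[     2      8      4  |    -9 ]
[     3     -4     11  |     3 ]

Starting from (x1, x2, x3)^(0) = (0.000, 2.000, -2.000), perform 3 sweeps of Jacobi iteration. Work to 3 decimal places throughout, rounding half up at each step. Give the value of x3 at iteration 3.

0.021

Iteration 1:
  x1 = (7 - (-3)·2.000 - (3)·-2.000) / (-8) = -2.375
  x2 = (-9 - (2)·0.000 - (4)·-2.000) / (8) = -0.125
  x3 = (3 - (3)·0.000 - (-4)·2.000) / (11) = 1.000
Iteration 2:
  x1 = (7 - (-3)·-0.125 - (3)·1.000) / (-8) = -0.453
  x2 = (-9 - (2)·-2.375 - (4)·1.000) / (8) = -1.031
  x3 = (3 - (3)·-2.375 - (-4)·-0.125) / (11) = 0.875
Iteration 3:
  x1 = (7 - (-3)·-1.031 - (3)·0.875) / (-8) = -0.160
  x2 = (-9 - (2)·-0.453 - (4)·0.875) / (8) = -1.449
  x3 = (3 - (3)·-0.453 - (-4)·-1.031) / (11) = 0.021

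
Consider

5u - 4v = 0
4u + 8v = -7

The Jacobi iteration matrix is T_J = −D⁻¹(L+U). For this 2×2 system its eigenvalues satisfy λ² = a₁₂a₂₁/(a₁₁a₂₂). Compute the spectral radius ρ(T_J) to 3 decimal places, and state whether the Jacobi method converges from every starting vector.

0.632

a₁₂a₂₁/(a₁₁a₂₂) = (-4)·(4) / ((5)·(8)) = -0.400000
ρ = √|-0.400000| = √0.400000 = 0.632
ρ < 1, so Jacobi converges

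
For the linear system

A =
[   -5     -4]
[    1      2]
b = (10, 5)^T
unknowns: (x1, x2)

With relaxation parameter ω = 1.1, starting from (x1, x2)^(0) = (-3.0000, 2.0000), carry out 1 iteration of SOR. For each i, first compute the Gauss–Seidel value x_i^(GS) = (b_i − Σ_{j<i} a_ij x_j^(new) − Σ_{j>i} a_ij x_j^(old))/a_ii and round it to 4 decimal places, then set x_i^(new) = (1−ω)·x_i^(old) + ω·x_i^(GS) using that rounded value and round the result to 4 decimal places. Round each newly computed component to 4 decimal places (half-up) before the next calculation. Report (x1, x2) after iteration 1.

(-3.6600, 4.5630)

Iteration 1:
  x1: GS value = (10 - (-4)·2.0000) / (-5) = -3.6000;  x1 ← (1−ω)·-3.0000 + ω·-3.6000 = -3.6600
  x2: GS value = (5 - (1)·-3.6600) / (2) = 4.3300;  x2 ← (1−ω)·2.0000 + ω·4.3300 = 4.5630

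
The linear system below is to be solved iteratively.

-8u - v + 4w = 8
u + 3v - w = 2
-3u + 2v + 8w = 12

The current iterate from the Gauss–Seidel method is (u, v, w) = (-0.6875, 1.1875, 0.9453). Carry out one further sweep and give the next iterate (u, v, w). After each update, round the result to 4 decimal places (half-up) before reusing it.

One sweep:
  u = (8 - (-1)·1.1875 - (4)·0.9453) / (-8) = -0.6758
  v = (2 - (1)·-0.6758 - (-1)·0.9453) / (3) = 1.2070
  w = (12 - (-3)·-0.6758 - (2)·1.2070) / (8) = 0.9448

(-0.6758, 1.2070, 0.9448)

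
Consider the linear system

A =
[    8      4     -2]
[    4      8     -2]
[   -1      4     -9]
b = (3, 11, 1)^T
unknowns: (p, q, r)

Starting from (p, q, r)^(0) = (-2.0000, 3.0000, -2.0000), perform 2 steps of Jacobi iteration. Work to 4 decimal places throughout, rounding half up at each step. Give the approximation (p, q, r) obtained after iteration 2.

Iteration 1:
  p = (3 - (4)·3.0000 - (-2)·-2.0000) / (8) = -1.6250
  q = (11 - (4)·-2.0000 - (-2)·-2.0000) / (8) = 1.8750
  r = (1 - (-1)·-2.0000 - (4)·3.0000) / (-9) = 1.4444
Iteration 2:
  p = (3 - (4)·1.8750 - (-2)·1.4444) / (8) = -0.2014
  q = (11 - (4)·-1.6250 - (-2)·1.4444) / (8) = 2.5486
  r = (1 - (-1)·-1.6250 - (4)·1.8750) / (-9) = 0.9028

(-0.2014, 2.5486, 0.9028)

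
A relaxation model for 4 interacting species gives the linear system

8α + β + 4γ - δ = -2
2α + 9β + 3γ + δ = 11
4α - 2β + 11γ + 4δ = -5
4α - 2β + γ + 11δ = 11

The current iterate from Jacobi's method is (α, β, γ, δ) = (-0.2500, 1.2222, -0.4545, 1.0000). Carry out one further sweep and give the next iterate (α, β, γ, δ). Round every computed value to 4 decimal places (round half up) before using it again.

(-0.0505, 1.3182, -0.5051, 1.3544)

One sweep:
  α = (-2 - (1)·1.2222 - (4)·-0.4545 - (-1)·1.0000) / (8) = -0.0505
  β = (11 - (2)·-0.2500 - (3)·-0.4545 - (1)·1.0000) / (9) = 1.3182
  γ = (-5 - (4)·-0.2500 - (-2)·1.2222 - (4)·1.0000) / (11) = -0.5051
  δ = (11 - (4)·-0.2500 - (-2)·1.2222 - (1)·-0.4545) / (11) = 1.3544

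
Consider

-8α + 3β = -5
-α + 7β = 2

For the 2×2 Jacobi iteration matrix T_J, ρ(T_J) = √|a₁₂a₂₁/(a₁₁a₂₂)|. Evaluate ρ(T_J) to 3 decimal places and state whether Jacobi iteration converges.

a₁₂a₂₁/(a₁₁a₂₂) = (3)·(-1) / ((-8)·(7)) = 0.053571
ρ = √|0.053571| = √0.053571 = 0.231
ρ < 1, so Jacobi converges

0.231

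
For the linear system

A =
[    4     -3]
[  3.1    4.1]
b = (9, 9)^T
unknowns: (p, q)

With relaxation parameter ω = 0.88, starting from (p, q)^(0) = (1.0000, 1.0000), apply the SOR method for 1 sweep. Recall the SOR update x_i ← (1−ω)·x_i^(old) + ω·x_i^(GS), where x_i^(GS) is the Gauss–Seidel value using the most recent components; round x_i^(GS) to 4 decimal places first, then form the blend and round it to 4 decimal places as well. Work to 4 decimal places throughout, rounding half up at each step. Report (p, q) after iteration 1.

(2.7600, 0.2153)

Iteration 1:
  p: GS value = (9 - (-3)·1.0000) / (4) = 3.0000;  p ← (1−ω)·1.0000 + ω·3.0000 = 2.7600
  q: GS value = (9 - (3.1)·2.7600) / (4.1) = 0.1083;  q ← (1−ω)·1.0000 + ω·0.1083 = 0.2153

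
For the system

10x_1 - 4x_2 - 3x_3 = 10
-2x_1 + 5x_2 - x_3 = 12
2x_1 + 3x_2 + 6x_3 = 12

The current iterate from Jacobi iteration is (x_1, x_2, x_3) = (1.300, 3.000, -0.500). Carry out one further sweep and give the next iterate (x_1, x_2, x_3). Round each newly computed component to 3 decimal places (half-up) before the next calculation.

(2.050, 2.820, 0.067)

One sweep:
  x_1 = (10 - (-4)·3.000 - (-3)·-0.500) / (10) = 2.050
  x_2 = (12 - (-2)·1.300 - (-1)·-0.500) / (5) = 2.820
  x_3 = (12 - (2)·1.300 - (3)·3.000) / (6) = 0.067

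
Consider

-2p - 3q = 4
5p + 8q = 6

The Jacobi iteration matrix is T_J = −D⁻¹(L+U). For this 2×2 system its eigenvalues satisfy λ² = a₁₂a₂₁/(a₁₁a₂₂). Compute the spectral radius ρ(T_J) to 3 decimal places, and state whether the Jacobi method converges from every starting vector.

a₁₂a₂₁/(a₁₁a₂₂) = (-3)·(5) / ((-2)·(8)) = 0.937500
ρ = √|0.937500| = √0.937500 = 0.968
ρ < 1, so Jacobi converges

0.968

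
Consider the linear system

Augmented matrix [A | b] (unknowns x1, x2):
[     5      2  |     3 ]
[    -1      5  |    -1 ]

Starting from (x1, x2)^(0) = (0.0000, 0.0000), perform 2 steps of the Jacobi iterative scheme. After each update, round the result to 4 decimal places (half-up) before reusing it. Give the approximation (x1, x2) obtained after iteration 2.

Iteration 1:
  x1 = (3 - (2)·0.0000) / (5) = 0.6000
  x2 = (-1 - (-1)·0.0000) / (5) = -0.2000
Iteration 2:
  x1 = (3 - (2)·-0.2000) / (5) = 0.6800
  x2 = (-1 - (-1)·0.6000) / (5) = -0.0800

(0.6800, -0.0800)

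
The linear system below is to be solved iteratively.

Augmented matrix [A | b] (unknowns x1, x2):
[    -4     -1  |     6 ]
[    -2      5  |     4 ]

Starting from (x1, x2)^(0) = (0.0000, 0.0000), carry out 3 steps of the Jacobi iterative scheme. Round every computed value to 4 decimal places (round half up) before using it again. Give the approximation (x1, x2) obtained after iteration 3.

Iteration 1:
  x1 = (6 - (-1)·0.0000) / (-4) = -1.5000
  x2 = (4 - (-2)·0.0000) / (5) = 0.8000
Iteration 2:
  x1 = (6 - (-1)·0.8000) / (-4) = -1.7000
  x2 = (4 - (-2)·-1.5000) / (5) = 0.2000
Iteration 3:
  x1 = (6 - (-1)·0.2000) / (-4) = -1.5500
  x2 = (4 - (-2)·-1.7000) / (5) = 0.1200

(-1.5500, 0.1200)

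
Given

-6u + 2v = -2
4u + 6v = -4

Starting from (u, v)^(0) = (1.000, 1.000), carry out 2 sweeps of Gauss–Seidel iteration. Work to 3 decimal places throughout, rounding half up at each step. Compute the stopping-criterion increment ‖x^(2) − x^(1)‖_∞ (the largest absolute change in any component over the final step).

Iteration 1:
  u = (-2 - (2)·1.000) / (-6) = 0.667
  v = (-4 - (4)·0.667) / (6) = -1.111
Iteration 2:
  u = (-2 - (2)·-1.111) / (-6) = -0.037
  v = (-4 - (4)·-0.037) / (6) = -0.642
Change: (-0.704, 0.469) → max |·| = 0.704

0.704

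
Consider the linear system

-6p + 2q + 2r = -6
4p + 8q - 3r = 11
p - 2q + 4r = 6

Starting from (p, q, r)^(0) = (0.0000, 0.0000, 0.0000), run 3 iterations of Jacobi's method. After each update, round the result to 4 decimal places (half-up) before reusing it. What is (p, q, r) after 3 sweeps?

Iteration 1:
  p = (-6 - (2)·0.0000 - (2)·0.0000) / (-6) = 1.0000
  q = (11 - (4)·0.0000 - (-3)·0.0000) / (8) = 1.3750
  r = (6 - (1)·0.0000 - (-2)·0.0000) / (4) = 1.5000
Iteration 2:
  p = (-6 - (2)·1.3750 - (2)·1.5000) / (-6) = 1.9583
  q = (11 - (4)·1.0000 - (-3)·1.5000) / (8) = 1.4375
  r = (6 - (1)·1.0000 - (-2)·1.3750) / (4) = 1.9375
Iteration 3:
  p = (-6 - (2)·1.4375 - (2)·1.9375) / (-6) = 2.1250
  q = (11 - (4)·1.9583 - (-3)·1.9375) / (8) = 1.1224
  r = (6 - (1)·1.9583 - (-2)·1.4375) / (4) = 1.7292

(2.1250, 1.1224, 1.7292)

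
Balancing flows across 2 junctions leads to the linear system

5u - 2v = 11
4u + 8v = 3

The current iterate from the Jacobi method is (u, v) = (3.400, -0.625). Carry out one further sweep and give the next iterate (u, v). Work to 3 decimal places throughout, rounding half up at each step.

One sweep:
  u = (11 - (-2)·-0.625) / (5) = 1.950
  v = (3 - (4)·3.400) / (8) = -1.325

(1.950, -1.325)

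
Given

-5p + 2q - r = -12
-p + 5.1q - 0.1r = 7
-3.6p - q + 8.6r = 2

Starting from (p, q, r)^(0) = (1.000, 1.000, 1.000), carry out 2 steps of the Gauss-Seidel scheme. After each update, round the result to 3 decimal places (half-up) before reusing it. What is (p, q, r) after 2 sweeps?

(2.852, 1.962, 1.655)

Iteration 1:
  p = (-12 - (2)·1.000 - (-1)·1.000) / (-5) = 2.600
  q = (7 - (-1)·2.600 - (-0.1)·1.000) / (5.1) = 1.902
  r = (2 - (-3.6)·2.600 - (-1)·1.902) / (8.6) = 1.542
Iteration 2:
  p = (-12 - (2)·1.902 - (-1)·1.542) / (-5) = 2.852
  q = (7 - (-1)·2.852 - (-0.1)·1.542) / (5.1) = 1.962
  r = (2 - (-3.6)·2.852 - (-1)·1.962) / (8.6) = 1.655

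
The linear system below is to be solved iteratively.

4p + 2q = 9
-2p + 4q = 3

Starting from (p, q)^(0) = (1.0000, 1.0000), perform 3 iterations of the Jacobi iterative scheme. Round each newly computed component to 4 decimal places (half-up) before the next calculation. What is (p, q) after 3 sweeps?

Iteration 1:
  p = (9 - (2)·1.0000) / (4) = 1.7500
  q = (3 - (-2)·1.0000) / (4) = 1.2500
Iteration 2:
  p = (9 - (2)·1.2500) / (4) = 1.6250
  q = (3 - (-2)·1.7500) / (4) = 1.6250
Iteration 3:
  p = (9 - (2)·1.6250) / (4) = 1.4375
  q = (3 - (-2)·1.6250) / (4) = 1.5625

(1.4375, 1.5625)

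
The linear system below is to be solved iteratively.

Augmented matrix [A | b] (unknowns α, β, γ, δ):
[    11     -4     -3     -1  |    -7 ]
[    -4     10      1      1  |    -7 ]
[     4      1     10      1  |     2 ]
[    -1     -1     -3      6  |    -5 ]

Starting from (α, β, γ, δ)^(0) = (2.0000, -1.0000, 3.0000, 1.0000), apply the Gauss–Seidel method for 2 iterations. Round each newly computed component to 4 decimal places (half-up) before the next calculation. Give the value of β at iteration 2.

Iteration 1:
  α = (-7 - (-4)·-1.0000 - (-3)·3.0000 - (-1)·1.0000) / (11) = -0.0909
  β = (-7 - (-4)·-0.0909 - (1)·3.0000 - (1)·1.0000) / (10) = -1.1364
  γ = (2 - (4)·-0.0909 - (1)·-1.1364 - (1)·1.0000) / (10) = 0.2500
  δ = (-5 - (-1)·-0.0909 - (-1)·-1.1364 - (-3)·0.2500) / (6) = -0.9129
Iteration 2:
  α = (-7 - (-4)·-1.1364 - (-3)·0.2500 - (-1)·-0.9129) / (11) = -1.0644
  β = (-7 - (-4)·-1.0644 - (1)·0.2500 - (1)·-0.9129) / (10) = -1.0595
  γ = (2 - (4)·-1.0644 - (1)·-1.0595 - (1)·-0.9129) / (10) = 0.8230
  δ = (-5 - (-1)·-1.0644 - (-1)·-1.0595 - (-3)·0.8230) / (6) = -0.7758

-1.0595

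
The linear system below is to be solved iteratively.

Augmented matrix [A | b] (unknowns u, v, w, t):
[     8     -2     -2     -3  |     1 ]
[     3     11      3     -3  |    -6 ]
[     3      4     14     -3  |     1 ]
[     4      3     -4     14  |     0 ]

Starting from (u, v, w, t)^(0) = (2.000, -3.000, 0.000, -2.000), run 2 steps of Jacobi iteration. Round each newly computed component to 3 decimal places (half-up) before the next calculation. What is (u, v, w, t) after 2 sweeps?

Iteration 1:
  u = (1 - (-2)·-3.000 - (-2)·0.000 - (-3)·-2.000) / (8) = -1.375
  v = (-6 - (3)·2.000 - (3)·0.000 - (-3)·-2.000) / (11) = -1.636
  w = (1 - (3)·2.000 - (4)·-3.000 - (-3)·-2.000) / (14) = 0.071
  t = (0 - (4)·2.000 - (3)·-3.000 - (-4)·0.000) / (14) = 0.071
Iteration 2:
  u = (1 - (-2)·-1.636 - (-2)·0.071 - (-3)·0.071) / (8) = -0.240
  v = (-6 - (3)·-1.375 - (3)·0.071 - (-3)·0.071) / (11) = -0.170
  w = (1 - (3)·-1.375 - (4)·-1.636 - (-3)·0.071) / (14) = 0.849
  t = (0 - (4)·-1.375 - (3)·-1.636 - (-4)·0.071) / (14) = 0.764

(-0.240, -0.170, 0.849, 0.764)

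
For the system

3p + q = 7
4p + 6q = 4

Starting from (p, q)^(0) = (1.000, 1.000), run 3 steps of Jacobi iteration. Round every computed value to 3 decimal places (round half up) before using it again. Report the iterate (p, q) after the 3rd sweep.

(2.556, -0.889)

Iteration 1:
  p = (7 - (1)·1.000) / (3) = 2.000
  q = (4 - (4)·1.000) / (6) = 0.000
Iteration 2:
  p = (7 - (1)·0.000) / (3) = 2.333
  q = (4 - (4)·2.000) / (6) = -0.667
Iteration 3:
  p = (7 - (1)·-0.667) / (3) = 2.556
  q = (4 - (4)·2.333) / (6) = -0.889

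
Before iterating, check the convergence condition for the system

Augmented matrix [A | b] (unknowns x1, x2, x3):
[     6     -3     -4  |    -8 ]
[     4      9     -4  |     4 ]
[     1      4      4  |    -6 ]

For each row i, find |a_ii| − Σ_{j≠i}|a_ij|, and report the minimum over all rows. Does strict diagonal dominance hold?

-1

row 1: |6| − (3+4) = -1
row 2: |9| − (4+4) = 1
row 3: |4| − (1+4) = -1
minimum over rows = -1 → not strictly diagonally dominant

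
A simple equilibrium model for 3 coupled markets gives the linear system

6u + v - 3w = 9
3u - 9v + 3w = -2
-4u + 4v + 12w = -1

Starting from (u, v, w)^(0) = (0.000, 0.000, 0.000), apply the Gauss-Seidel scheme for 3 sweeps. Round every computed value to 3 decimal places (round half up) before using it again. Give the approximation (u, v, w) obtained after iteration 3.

Iteration 1:
  u = (9 - (1)·0.000 - (-3)·0.000) / (6) = 1.500
  v = (-2 - (3)·1.500 - (3)·0.000) / (-9) = 0.722
  w = (-1 - (-4)·1.500 - (4)·0.722) / (12) = 0.176
Iteration 2:
  u = (9 - (1)·0.722 - (-3)·0.176) / (6) = 1.468
  v = (-2 - (3)·1.468 - (3)·0.176) / (-9) = 0.770
  w = (-1 - (-4)·1.468 - (4)·0.770) / (12) = 0.149
Iteration 3:
  u = (9 - (1)·0.770 - (-3)·0.149) / (6) = 1.446
  v = (-2 - (3)·1.446 - (3)·0.149) / (-9) = 0.754
  w = (-1 - (-4)·1.446 - (4)·0.754) / (12) = 0.147

(1.446, 0.754, 0.147)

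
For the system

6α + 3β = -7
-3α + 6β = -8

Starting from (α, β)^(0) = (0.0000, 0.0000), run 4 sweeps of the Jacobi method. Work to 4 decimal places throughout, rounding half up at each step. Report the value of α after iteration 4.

Iteration 1:
  α = (-7 - (3)·0.0000) / (6) = -1.1667
  β = (-8 - (-3)·0.0000) / (6) = -1.3333
Iteration 2:
  α = (-7 - (3)·-1.3333) / (6) = -0.5000
  β = (-8 - (-3)·-1.1667) / (6) = -1.9167
Iteration 3:
  α = (-7 - (3)·-1.9167) / (6) = -0.2083
  β = (-8 - (-3)·-0.5000) / (6) = -1.5833
Iteration 4:
  α = (-7 - (3)·-1.5833) / (6) = -0.3750
  β = (-8 - (-3)·-0.2083) / (6) = -1.4375

-0.3750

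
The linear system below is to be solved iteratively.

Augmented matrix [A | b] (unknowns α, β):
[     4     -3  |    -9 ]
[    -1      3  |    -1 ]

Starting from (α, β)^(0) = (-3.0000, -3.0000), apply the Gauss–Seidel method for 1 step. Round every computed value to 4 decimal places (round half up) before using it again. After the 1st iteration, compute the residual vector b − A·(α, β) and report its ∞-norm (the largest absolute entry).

Iteration 1:
  α = (-9 - (-3)·-3.0000) / (4) = -4.5000
  β = (-1 - (-1)·-4.5000) / (3) = -1.8333
Residual b − A·x = (3.5001, -0.0001); ∞-norm = 3.5001

3.5001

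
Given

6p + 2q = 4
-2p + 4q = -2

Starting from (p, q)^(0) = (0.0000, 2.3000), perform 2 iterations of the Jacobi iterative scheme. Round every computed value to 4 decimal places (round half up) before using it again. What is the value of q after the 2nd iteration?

-0.5500

Iteration 1:
  p = (4 - (2)·2.3000) / (6) = -0.1000
  q = (-2 - (-2)·0.0000) / (4) = -0.5000
Iteration 2:
  p = (4 - (2)·-0.5000) / (6) = 0.8333
  q = (-2 - (-2)·-0.1000) / (4) = -0.5500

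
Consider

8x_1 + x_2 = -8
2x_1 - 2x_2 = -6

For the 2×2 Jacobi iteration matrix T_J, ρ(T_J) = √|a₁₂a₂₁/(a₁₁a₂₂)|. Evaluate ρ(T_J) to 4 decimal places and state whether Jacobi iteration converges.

a₁₂a₂₁/(a₁₁a₂₂) = (1)·(2) / ((8)·(-2)) = -0.125000
ρ = √|-0.125000| = √0.125000 = 0.3536
ρ < 1, so Jacobi converges

0.3536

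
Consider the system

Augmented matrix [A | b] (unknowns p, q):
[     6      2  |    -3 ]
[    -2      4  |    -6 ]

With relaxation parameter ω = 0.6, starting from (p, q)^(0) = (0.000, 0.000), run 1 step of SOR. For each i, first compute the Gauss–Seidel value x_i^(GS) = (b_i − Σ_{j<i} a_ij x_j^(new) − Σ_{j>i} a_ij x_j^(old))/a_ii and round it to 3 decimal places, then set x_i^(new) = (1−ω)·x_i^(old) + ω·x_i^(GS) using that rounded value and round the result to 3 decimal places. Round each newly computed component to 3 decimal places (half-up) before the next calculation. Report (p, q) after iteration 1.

Iteration 1:
  p: GS value = (-3 - (2)·0.000) / (6) = -0.500;  p ← (1−ω)·0.000 + ω·-0.500 = -0.300
  q: GS value = (-6 - (-2)·-0.300) / (4) = -1.650;  q ← (1−ω)·0.000 + ω·-1.650 = -0.990

(-0.300, -0.990)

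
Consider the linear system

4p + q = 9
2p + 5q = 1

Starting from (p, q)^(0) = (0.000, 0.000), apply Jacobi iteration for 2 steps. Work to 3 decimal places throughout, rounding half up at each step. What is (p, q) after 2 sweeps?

Iteration 1:
  p = (9 - (1)·0.000) / (4) = 2.250
  q = (1 - (2)·0.000) / (5) = 0.200
Iteration 2:
  p = (9 - (1)·0.200) / (4) = 2.200
  q = (1 - (2)·2.250) / (5) = -0.700

(2.200, -0.700)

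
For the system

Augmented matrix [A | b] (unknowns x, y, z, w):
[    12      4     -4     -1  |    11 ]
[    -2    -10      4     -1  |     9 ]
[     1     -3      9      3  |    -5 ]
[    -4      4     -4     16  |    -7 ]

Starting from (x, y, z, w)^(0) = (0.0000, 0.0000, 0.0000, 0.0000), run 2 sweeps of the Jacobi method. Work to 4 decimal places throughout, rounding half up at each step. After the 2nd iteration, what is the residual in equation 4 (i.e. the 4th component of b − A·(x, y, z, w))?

0.7360

Iteration 1:
  x = (11 - (4)·0.0000 - (-4)·0.0000 - (-1)·0.0000) / (12) = 0.9167
  y = (9 - (-2)·0.0000 - (4)·0.0000 - (-1)·0.0000) / (-10) = -0.9000
  z = (-5 - (1)·0.0000 - (-3)·0.0000 - (3)·0.0000) / (9) = -0.5556
  w = (-7 - (-4)·0.0000 - (4)·0.0000 - (-4)·0.0000) / (16) = -0.4375
Iteration 2:
  x = (11 - (4)·-0.9000 - (-4)·-0.5556 - (-1)·-0.4375) / (12) = 0.9950
  y = (9 - (-2)·0.9167 - (4)·-0.5556 - (-1)·-0.4375) / (-10) = -1.2618
  z = (-5 - (1)·0.9167 - (-3)·-0.9000 - (3)·-0.4375) / (9) = -0.8116
  w = (-7 - (-4)·0.9167 - (4)·-0.9000 - (-4)·-0.5556) / (16) = -0.1222
Residual b − A·x = (0.7386, 1.4962, -2.1094, 0.7360)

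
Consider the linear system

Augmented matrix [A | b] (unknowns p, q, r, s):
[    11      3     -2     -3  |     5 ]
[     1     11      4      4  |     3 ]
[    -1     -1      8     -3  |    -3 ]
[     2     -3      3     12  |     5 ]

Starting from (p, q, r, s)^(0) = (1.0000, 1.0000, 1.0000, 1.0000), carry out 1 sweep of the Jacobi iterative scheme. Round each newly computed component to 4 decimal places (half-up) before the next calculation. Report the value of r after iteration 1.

Iteration 1:
  p = (5 - (3)·1.0000 - (-2)·1.0000 - (-3)·1.0000) / (11) = 0.6364
  q = (3 - (1)·1.0000 - (4)·1.0000 - (4)·1.0000) / (11) = -0.5455
  r = (-3 - (-1)·1.0000 - (-1)·1.0000 - (-3)·1.0000) / (8) = 0.2500
  s = (5 - (2)·1.0000 - (-3)·1.0000 - (3)·1.0000) / (12) = 0.2500

0.2500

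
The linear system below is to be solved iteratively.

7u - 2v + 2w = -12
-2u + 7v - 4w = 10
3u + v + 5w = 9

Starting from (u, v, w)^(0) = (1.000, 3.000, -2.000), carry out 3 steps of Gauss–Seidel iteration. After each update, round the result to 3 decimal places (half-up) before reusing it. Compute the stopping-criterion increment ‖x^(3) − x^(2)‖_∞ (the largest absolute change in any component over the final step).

Iteration 1:
  u = (-12 - (-2)·3.000 - (2)·-2.000) / (7) = -0.286
  v = (10 - (-2)·-0.286 - (-4)·-2.000) / (7) = 0.204
  w = (9 - (3)·-0.286 - (1)·0.204) / (5) = 1.931
Iteration 2:
  u = (-12 - (-2)·0.204 - (2)·1.931) / (7) = -2.208
  v = (10 - (-2)·-2.208 - (-4)·1.931) / (7) = 1.901
  w = (9 - (3)·-2.208 - (1)·1.901) / (5) = 2.745
Iteration 3:
  u = (-12 - (-2)·1.901 - (2)·2.745) / (7) = -1.955
  v = (10 - (-2)·-1.955 - (-4)·2.745) / (7) = 2.439
  w = (9 - (3)·-1.955 - (1)·2.439) / (5) = 2.485
Change: (0.253, 0.538, -0.260) → max |·| = 0.538

0.538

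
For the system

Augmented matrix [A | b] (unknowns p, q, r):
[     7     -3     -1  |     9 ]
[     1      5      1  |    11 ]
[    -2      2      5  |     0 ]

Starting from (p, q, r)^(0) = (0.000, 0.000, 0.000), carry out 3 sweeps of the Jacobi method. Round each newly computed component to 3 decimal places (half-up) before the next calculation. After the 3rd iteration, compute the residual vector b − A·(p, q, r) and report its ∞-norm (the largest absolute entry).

0.315

Iteration 1:
  p = (9 - (-3)·0.000 - (-1)·0.000) / (7) = 1.286
  q = (11 - (1)·0.000 - (1)·0.000) / (5) = 2.200
  r = (0 - (-2)·0.000 - (2)·0.000) / (5) = 0.000
Iteration 2:
  p = (9 - (-3)·2.200 - (-1)·0.000) / (7) = 2.229
  q = (11 - (1)·1.286 - (1)·0.000) / (5) = 1.943
  r = (0 - (-2)·1.286 - (2)·2.200) / (5) = -0.366
Iteration 3:
  p = (9 - (-3)·1.943 - (-1)·-0.366) / (7) = 2.066
  q = (11 - (1)·2.229 - (1)·-0.366) / (5) = 1.827
  r = (0 - (-2)·2.229 - (2)·1.943) / (5) = 0.114
Residual b − A·x = (0.133, -0.315, -0.092); ∞-norm = 0.315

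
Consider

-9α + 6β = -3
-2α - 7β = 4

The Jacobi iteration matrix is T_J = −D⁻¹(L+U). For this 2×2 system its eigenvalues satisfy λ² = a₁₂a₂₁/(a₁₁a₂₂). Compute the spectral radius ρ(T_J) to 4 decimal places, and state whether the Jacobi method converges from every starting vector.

0.4364

a₁₂a₂₁/(a₁₁a₂₂) = (6)·(-2) / ((-9)·(-7)) = -0.190476
ρ = √|-0.190476| = √0.190476 = 0.4364
ρ < 1, so Jacobi converges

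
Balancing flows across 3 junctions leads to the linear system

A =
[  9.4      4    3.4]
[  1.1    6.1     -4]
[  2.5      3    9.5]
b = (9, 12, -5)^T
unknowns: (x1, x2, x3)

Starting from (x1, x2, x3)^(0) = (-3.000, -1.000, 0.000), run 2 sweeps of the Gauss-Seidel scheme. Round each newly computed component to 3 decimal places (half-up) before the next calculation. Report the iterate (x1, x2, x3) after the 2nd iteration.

Iteration 1:
  x1 = (9 - (4)·-1.000 - (3.4)·0.000) / (9.4) = 1.383
  x2 = (12 - (1.1)·1.383 - (-4)·0.000) / (6.1) = 1.718
  x3 = (-5 - (2.5)·1.383 - (3)·1.718) / (9.5) = -1.433
Iteration 2:
  x1 = (9 - (4)·1.718 - (3.4)·-1.433) / (9.4) = 0.745
  x2 = (12 - (1.1)·0.745 - (-4)·-1.433) / (6.1) = 0.893
  x3 = (-5 - (2.5)·0.745 - (3)·0.893) / (9.5) = -1.004

(0.745, 0.893, -1.004)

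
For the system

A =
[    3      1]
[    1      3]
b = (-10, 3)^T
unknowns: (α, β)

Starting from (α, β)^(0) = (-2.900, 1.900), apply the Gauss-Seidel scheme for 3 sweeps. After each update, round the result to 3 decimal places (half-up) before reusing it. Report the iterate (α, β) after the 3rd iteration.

(-4.123, 2.374)

Iteration 1:
  α = (-10 - (1)·1.900) / (3) = -3.967
  β = (3 - (1)·-3.967) / (3) = 2.322
Iteration 2:
  α = (-10 - (1)·2.322) / (3) = -4.107
  β = (3 - (1)·-4.107) / (3) = 2.369
Iteration 3:
  α = (-10 - (1)·2.369) / (3) = -4.123
  β = (3 - (1)·-4.123) / (3) = 2.374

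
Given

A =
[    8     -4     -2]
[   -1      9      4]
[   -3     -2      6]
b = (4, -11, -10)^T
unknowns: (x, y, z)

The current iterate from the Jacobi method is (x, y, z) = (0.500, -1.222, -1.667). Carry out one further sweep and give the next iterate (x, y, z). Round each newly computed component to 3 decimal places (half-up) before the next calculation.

One sweep:
  x = (4 - (-4)·-1.222 - (-2)·-1.667) / (8) = -0.528
  y = (-11 - (-1)·0.500 - (4)·-1.667) / (9) = -0.426
  z = (-10 - (-3)·0.500 - (-2)·-1.222) / (6) = -1.824

(-0.528, -0.426, -1.824)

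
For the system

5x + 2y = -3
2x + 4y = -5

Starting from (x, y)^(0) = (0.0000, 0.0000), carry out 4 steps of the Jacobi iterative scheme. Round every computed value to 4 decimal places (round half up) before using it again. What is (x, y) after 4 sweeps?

Iteration 1:
  x = (-3 - (2)·0.0000) / (5) = -0.6000
  y = (-5 - (2)·0.0000) / (4) = -1.2500
Iteration 2:
  x = (-3 - (2)·-1.2500) / (5) = -0.1000
  y = (-5 - (2)·-0.6000) / (4) = -0.9500
Iteration 3:
  x = (-3 - (2)·-0.9500) / (5) = -0.2200
  y = (-5 - (2)·-0.1000) / (4) = -1.2000
Iteration 4:
  x = (-3 - (2)·-1.2000) / (5) = -0.1200
  y = (-5 - (2)·-0.2200) / (4) = -1.1400

(-0.1200, -1.1400)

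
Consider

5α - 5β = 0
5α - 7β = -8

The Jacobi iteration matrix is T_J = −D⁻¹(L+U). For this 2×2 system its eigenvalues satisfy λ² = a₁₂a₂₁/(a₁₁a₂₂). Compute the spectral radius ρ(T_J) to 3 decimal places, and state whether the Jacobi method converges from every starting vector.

a₁₂a₂₁/(a₁₁a₂₂) = (-5)·(5) / ((5)·(-7)) = 0.714286
ρ = √|0.714286| = √0.714286 = 0.845
ρ < 1, so Jacobi converges

0.845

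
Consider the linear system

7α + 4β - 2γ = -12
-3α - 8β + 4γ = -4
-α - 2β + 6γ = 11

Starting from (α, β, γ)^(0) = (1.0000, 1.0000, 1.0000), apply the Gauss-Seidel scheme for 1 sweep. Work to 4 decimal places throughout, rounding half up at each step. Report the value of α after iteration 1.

Iteration 1:
  α = (-12 - (4)·1.0000 - (-2)·1.0000) / (7) = -2.0000
  β = (-4 - (-3)·-2.0000 - (4)·1.0000) / (-8) = 1.7500
  γ = (11 - (-1)·-2.0000 - (-2)·1.7500) / (6) = 2.0833

-2.0000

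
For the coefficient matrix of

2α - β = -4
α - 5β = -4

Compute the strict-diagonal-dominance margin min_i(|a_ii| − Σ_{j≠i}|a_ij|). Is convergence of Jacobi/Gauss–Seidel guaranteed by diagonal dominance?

1

row 1: |2| − (1) = 1
row 2: |-5| − (1) = 4
minimum over rows = 1 → strictly diagonally dominant (convergence guaranteed)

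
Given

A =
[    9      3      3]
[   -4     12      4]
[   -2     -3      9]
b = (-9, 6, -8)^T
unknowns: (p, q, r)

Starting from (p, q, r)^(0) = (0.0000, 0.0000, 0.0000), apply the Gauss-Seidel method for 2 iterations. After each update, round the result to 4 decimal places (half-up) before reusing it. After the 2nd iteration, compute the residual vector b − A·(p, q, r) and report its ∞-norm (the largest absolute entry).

2.0001

Iteration 1:
  p = (-9 - (3)·0.0000 - (3)·0.0000) / (9) = -1.0000
  q = (6 - (-4)·-1.0000 - (4)·0.0000) / (12) = 0.1667
  r = (-8 - (-2)·-1.0000 - (-3)·0.1667) / (9) = -1.0555
Iteration 2:
  p = (-9 - (3)·0.1667 - (3)·-1.0555) / (9) = -0.7037
  q = (6 - (-4)·-0.7037 - (4)·-1.0555) / (12) = 0.6173
  r = (-8 - (-2)·-0.7037 - (-3)·0.6173) / (9) = -0.8395
Residual b − A·x = (-2.0001, -0.8644, 0.0000); ∞-norm = 2.0001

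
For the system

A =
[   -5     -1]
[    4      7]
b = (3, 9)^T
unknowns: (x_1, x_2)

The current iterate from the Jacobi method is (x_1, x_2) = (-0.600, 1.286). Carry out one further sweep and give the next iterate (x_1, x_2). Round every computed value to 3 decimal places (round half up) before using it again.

(-0.857, 1.629)

One sweep:
  x_1 = (3 - (-1)·1.286) / (-5) = -0.857
  x_2 = (9 - (4)·-0.600) / (7) = 1.629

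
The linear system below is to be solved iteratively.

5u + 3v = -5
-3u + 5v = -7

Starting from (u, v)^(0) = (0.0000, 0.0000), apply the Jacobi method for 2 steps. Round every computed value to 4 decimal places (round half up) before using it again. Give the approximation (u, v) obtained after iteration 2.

Iteration 1:
  u = (-5 - (3)·0.0000) / (5) = -1.0000
  v = (-7 - (-3)·0.0000) / (5) = -1.4000
Iteration 2:
  u = (-5 - (3)·-1.4000) / (5) = -0.1600
  v = (-7 - (-3)·-1.0000) / (5) = -2.0000

(-0.1600, -2.0000)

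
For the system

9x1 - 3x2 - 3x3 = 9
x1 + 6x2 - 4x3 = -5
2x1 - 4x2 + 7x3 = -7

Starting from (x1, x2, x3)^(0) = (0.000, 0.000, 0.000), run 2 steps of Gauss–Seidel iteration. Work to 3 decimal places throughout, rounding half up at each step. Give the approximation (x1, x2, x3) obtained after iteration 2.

(0.048, -2.079, -2.202)

Iteration 1:
  x1 = (9 - (-3)·0.000 - (-3)·0.000) / (9) = 1.000
  x2 = (-5 - (1)·1.000 - (-4)·0.000) / (6) = -1.000
  x3 = (-7 - (2)·1.000 - (-4)·-1.000) / (7) = -1.857
Iteration 2:
  x1 = (9 - (-3)·-1.000 - (-3)·-1.857) / (9) = 0.048
  x2 = (-5 - (1)·0.048 - (-4)·-1.857) / (6) = -2.079
  x3 = (-7 - (2)·0.048 - (-4)·-2.079) / (7) = -2.202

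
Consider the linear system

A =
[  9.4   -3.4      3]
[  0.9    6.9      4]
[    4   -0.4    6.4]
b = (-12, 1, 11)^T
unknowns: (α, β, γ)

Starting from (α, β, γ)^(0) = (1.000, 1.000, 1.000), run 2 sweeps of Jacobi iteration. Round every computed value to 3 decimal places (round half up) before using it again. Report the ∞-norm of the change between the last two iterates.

1.299

Iteration 1:
  α = (-12 - (-3.4)·1.000 - (3)·1.000) / (9.4) = -1.234
  β = (1 - (0.9)·1.000 - (4)·1.000) / (6.9) = -0.565
  γ = (11 - (4)·1.000 - (-0.4)·1.000) / (6.4) = 1.156
Iteration 2:
  α = (-12 - (-3.4)·-0.565 - (3)·1.156) / (9.4) = -1.850
  β = (1 - (0.9)·-1.234 - (4)·1.156) / (6.9) = -0.364
  γ = (11 - (4)·-1.234 - (-0.4)·-0.565) / (6.4) = 2.455
Change: (-0.616, 0.201, 1.299) → max |·| = 1.299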